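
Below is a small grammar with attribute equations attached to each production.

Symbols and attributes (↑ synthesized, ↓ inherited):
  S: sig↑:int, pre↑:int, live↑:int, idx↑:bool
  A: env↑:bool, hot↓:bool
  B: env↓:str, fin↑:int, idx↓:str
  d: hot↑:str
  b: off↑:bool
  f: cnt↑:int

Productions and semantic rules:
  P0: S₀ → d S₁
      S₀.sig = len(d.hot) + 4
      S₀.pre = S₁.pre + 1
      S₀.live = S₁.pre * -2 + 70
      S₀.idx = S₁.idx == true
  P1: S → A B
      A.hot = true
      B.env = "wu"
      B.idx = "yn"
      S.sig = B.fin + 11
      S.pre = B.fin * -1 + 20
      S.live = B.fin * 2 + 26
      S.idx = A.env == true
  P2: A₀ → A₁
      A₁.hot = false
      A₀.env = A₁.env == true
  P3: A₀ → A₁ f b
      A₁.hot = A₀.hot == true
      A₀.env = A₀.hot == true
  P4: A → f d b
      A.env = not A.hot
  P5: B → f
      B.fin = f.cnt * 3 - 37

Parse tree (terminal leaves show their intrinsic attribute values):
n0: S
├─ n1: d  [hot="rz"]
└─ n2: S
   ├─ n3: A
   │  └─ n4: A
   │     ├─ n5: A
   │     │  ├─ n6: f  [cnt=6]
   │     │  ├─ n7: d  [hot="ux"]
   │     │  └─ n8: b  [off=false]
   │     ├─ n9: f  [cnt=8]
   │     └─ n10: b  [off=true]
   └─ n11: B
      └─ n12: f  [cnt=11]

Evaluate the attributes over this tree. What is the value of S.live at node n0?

1. n1.hot = "rz"  [terminal]
2. n3.hot = true  [true]
3. n4.hot = false  [false]
4. n5.hot = false  [A₀.hot == true]
5. n6.cnt = 6  [terminal]
6. n7.hot = "ux"  [terminal]
7. n8.off = false  [terminal]
8. n5.env = true  [not A.hot]
9. n9.cnt = 8  [terminal]
10. n10.off = true  [terminal]
11. n4.env = false  [A₀.hot == true]
12. n3.env = false  [A₁.env == true]
13. n11.env = "wu"  ["wu"]
14. n11.idx = "yn"  ["yn"]
15. n12.cnt = 11  [terminal]
16. n11.fin = -4  [f.cnt * 3 - 37]
17. n2.sig = 7  [B.fin + 11]
18. n2.pre = 24  [B.fin * -1 + 20]
19. n2.live = 18  [B.fin * 2 + 26]
20. n2.idx = false  [A.env == true]
21. n0.sig = 6  [len(d.hot) + 4]
22. n0.pre = 25  [S₁.pre + 1]
23. n0.live = 22  [S₁.pre * -2 + 70]
24. n0.idx = false  [S₁.idx == true]

22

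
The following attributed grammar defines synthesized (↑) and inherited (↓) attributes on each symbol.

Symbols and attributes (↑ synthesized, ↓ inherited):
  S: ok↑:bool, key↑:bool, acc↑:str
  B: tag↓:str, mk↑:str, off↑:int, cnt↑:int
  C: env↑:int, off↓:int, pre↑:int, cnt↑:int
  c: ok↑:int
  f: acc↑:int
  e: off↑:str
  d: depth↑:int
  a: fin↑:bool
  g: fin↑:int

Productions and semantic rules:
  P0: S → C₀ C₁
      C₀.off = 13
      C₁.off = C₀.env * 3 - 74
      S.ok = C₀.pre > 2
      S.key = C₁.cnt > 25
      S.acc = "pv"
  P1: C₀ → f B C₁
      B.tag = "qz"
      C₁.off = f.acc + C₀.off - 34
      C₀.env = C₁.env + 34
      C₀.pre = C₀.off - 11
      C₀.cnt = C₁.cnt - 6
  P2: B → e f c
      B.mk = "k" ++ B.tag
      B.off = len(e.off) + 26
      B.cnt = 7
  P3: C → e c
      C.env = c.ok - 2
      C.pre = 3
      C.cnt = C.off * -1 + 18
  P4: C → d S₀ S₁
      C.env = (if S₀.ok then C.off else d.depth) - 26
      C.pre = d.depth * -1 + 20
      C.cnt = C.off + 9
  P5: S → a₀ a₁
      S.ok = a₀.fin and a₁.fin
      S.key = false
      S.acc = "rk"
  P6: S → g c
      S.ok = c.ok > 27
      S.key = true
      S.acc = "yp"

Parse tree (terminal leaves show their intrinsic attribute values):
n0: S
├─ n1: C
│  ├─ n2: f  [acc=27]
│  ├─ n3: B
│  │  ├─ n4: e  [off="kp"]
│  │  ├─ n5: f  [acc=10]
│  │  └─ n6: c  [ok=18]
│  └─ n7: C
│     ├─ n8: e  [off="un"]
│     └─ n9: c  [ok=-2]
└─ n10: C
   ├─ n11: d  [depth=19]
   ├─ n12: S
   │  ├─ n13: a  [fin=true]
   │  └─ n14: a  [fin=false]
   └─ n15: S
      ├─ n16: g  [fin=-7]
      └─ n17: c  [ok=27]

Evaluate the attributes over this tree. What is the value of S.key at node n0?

1. n1.off = 13  [13]
2. n2.acc = 27  [terminal]
3. n3.tag = "qz"  ["qz"]
4. n4.off = "kp"  [terminal]
5. n5.acc = 10  [terminal]
6. n6.ok = 18  [terminal]
7. n3.mk = "kqz"  ["k" ++ B.tag]
8. n3.off = 28  [len(e.off) + 26]
9. n3.cnt = 7  [7]
10. n7.off = 6  [f.acc + C₀.off - 34]
11. n8.off = "un"  [terminal]
12. n9.ok = -2  [terminal]
13. n7.env = -4  [c.ok - 2]
14. n7.pre = 3  [3]
15. n7.cnt = 12  [C.off * -1 + 18]
16. n1.env = 30  [C₁.env + 34]
17. n1.pre = 2  [C₀.off - 11]
18. n1.cnt = 6  [C₁.cnt - 6]
19. n10.off = 16  [C₀.env * 3 - 74]
20. n11.depth = 19  [terminal]
21. n13.fin = true  [terminal]
22. n14.fin = false  [terminal]
23. n12.ok = false  [a₀.fin and a₁.fin]
24. n12.key = false  [false]
25. n12.acc = "rk"  ["rk"]
26. n16.fin = -7  [terminal]
27. n17.ok = 27  [terminal]
28. n15.ok = false  [c.ok > 27]
29. n15.key = true  [true]
30. n15.acc = "yp"  ["yp"]
31. n10.env = -7  [(if S₀.ok then C.off else d.depth) - 26]
32. n10.pre = 1  [d.depth * -1 + 20]
33. n10.cnt = 25  [C.off + 9]
34. n0.ok = false  [C₀.pre > 2]
35. n0.key = false  [C₁.cnt > 25]
36. n0.acc = "pv"  ["pv"]

false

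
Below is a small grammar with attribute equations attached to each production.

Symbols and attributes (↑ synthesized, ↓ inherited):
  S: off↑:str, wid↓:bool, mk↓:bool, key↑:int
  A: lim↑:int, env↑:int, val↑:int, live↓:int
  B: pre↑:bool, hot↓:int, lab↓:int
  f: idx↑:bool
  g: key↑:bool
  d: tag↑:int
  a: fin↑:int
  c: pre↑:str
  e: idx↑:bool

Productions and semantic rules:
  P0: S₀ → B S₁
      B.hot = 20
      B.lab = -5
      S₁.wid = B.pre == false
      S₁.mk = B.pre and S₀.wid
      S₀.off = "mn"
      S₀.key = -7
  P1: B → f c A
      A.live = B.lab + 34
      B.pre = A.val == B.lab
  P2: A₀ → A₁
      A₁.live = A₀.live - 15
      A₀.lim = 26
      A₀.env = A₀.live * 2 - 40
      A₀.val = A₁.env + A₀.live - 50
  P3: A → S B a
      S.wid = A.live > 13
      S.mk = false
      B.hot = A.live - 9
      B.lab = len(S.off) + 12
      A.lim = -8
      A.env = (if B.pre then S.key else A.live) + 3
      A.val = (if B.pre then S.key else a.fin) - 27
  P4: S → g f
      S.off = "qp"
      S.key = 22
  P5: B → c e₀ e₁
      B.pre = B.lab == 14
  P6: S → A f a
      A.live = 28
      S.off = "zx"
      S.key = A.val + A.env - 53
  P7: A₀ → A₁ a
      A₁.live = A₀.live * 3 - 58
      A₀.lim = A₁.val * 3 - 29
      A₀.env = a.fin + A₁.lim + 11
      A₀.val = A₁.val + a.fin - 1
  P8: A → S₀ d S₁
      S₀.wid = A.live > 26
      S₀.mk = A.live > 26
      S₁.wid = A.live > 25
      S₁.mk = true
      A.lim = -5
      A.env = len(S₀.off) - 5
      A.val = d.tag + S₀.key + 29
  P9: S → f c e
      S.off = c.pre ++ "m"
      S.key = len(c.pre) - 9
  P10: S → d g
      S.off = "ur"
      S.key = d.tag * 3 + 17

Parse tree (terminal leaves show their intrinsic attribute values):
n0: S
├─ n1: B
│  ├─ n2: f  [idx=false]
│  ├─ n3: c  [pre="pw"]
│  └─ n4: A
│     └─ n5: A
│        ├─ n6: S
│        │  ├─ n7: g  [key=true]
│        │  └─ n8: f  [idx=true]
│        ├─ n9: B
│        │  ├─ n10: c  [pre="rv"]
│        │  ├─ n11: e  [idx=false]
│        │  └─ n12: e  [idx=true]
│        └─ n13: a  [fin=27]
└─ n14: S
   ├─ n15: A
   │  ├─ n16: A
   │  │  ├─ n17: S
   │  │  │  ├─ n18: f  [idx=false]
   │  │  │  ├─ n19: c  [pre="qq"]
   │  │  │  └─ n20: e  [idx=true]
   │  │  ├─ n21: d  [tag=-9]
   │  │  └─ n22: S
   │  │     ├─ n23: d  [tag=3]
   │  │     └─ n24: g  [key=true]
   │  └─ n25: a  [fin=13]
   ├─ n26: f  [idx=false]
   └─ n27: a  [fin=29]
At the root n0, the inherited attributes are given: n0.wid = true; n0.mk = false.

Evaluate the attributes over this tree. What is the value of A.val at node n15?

1. n0.wid = true  [given at root]
2. n0.mk = false  [given at root]
3. n1.hot = 20  [20]
4. n1.lab = -5  [-5]
5. n2.idx = false  [terminal]
6. n3.pre = "pw"  [terminal]
7. n4.live = 29  [B.lab + 34]
8. n5.live = 14  [A₀.live - 15]
9. n6.wid = true  [A.live > 13]
10. n6.mk = false  [false]
11. n7.key = true  [terminal]
12. n8.idx = true  [terminal]
13. n6.off = "qp"  ["qp"]
14. n6.key = 22  [22]
15. n9.hot = 5  [A.live - 9]
16. n9.lab = 14  [len(S.off) + 12]
17. n10.pre = "rv"  [terminal]
18. n11.idx = false  [terminal]
19. n12.idx = true  [terminal]
20. n9.pre = true  [B.lab == 14]
21. n13.fin = 27  [terminal]
22. n5.lim = -8  [-8]
23. n5.env = 25  [(if B.pre then S.key else A.live) + 3]
24. n5.val = -5  [(if B.pre then S.key else a.fin) - 27]
25. n4.lim = 26  [26]
26. n4.env = 18  [A₀.live * 2 - 40]
27. n4.val = 4  [A₁.env + A₀.live - 50]
28. n1.pre = false  [A.val == B.lab]
29. n14.wid = true  [B.pre == false]
30. n14.mk = false  [B.pre and S₀.wid]
31. n15.live = 28  [28]
32. n16.live = 26  [A₀.live * 3 - 58]
33. n17.wid = false  [A.live > 26]
34. n17.mk = false  [A.live > 26]
35. n18.idx = false  [terminal]
36. n19.pre = "qq"  [terminal]
37. n20.idx = true  [terminal]
38. n17.off = "qqm"  [c.pre ++ "m"]
39. n17.key = -7  [len(c.pre) - 9]
40. n21.tag = -9  [terminal]
41. n22.wid = true  [A.live > 25]
42. n22.mk = true  [true]
43. n23.tag = 3  [terminal]
44. n24.key = true  [terminal]
45. n22.off = "ur"  ["ur"]
46. n22.key = 26  [d.tag * 3 + 17]
47. n16.lim = -5  [-5]
48. n16.env = -2  [len(S₀.off) - 5]
49. n16.val = 13  [d.tag + S₀.key + 29]
50. n25.fin = 13  [terminal]
51. n15.lim = 10  [A₁.val * 3 - 29]
52. n15.env = 19  [a.fin + A₁.lim + 11]
53. n15.val = 25  [A₁.val + a.fin - 1]
54. n26.idx = false  [terminal]
55. n27.fin = 29  [terminal]
56. n14.off = "zx"  ["zx"]
57. n14.key = -9  [A.val + A.env - 53]
58. n0.off = "mn"  ["mn"]
59. n0.key = -7  [-7]

25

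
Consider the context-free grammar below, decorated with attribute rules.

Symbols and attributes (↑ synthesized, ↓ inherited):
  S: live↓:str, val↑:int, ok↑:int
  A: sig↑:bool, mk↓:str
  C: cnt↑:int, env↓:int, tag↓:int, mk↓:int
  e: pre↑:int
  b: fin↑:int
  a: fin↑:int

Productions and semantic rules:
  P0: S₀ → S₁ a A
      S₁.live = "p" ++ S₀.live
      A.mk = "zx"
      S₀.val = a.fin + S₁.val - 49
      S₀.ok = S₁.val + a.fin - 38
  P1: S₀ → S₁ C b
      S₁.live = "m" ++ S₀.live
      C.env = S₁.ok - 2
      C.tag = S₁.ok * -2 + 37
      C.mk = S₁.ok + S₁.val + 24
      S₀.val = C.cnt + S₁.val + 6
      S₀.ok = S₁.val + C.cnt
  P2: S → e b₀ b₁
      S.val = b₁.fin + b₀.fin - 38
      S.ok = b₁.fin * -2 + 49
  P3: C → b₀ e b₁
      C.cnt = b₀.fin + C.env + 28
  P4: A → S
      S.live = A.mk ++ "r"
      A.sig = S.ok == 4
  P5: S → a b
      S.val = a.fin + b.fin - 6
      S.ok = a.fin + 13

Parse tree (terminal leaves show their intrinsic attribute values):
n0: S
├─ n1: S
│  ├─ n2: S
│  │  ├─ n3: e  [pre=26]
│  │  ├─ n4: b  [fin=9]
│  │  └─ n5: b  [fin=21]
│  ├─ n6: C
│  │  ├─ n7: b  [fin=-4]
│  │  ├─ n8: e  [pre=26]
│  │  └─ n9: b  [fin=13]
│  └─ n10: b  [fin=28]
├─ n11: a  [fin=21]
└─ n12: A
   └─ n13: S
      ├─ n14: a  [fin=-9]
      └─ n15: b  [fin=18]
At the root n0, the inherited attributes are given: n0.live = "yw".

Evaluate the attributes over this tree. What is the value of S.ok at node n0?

10

1. n0.live = "yw"  [given at root]
2. n1.live = "pyw"  ["p" ++ S₀.live]
3. n2.live = "mpyw"  ["m" ++ S₀.live]
4. n3.pre = 26  [terminal]
5. n4.fin = 9  [terminal]
6. n5.fin = 21  [terminal]
7. n2.val = -8  [b₁.fin + b₀.fin - 38]
8. n2.ok = 7  [b₁.fin * -2 + 49]
9. n6.env = 5  [S₁.ok - 2]
10. n6.tag = 23  [S₁.ok * -2 + 37]
11. n6.mk = 23  [S₁.ok + S₁.val + 24]
12. n7.fin = -4  [terminal]
13. n8.pre = 26  [terminal]
14. n9.fin = 13  [terminal]
15. n6.cnt = 29  [b₀.fin + C.env + 28]
16. n10.fin = 28  [terminal]
17. n1.val = 27  [C.cnt + S₁.val + 6]
18. n1.ok = 21  [S₁.val + C.cnt]
19. n11.fin = 21  [terminal]
20. n12.mk = "zx"  ["zx"]
21. n13.live = "zxr"  [A.mk ++ "r"]
22. n14.fin = -9  [terminal]
23. n15.fin = 18  [terminal]
24. n13.val = 3  [a.fin + b.fin - 6]
25. n13.ok = 4  [a.fin + 13]
26. n12.sig = true  [S.ok == 4]
27. n0.val = -1  [a.fin + S₁.val - 49]
28. n0.ok = 10  [S₁.val + a.fin - 38]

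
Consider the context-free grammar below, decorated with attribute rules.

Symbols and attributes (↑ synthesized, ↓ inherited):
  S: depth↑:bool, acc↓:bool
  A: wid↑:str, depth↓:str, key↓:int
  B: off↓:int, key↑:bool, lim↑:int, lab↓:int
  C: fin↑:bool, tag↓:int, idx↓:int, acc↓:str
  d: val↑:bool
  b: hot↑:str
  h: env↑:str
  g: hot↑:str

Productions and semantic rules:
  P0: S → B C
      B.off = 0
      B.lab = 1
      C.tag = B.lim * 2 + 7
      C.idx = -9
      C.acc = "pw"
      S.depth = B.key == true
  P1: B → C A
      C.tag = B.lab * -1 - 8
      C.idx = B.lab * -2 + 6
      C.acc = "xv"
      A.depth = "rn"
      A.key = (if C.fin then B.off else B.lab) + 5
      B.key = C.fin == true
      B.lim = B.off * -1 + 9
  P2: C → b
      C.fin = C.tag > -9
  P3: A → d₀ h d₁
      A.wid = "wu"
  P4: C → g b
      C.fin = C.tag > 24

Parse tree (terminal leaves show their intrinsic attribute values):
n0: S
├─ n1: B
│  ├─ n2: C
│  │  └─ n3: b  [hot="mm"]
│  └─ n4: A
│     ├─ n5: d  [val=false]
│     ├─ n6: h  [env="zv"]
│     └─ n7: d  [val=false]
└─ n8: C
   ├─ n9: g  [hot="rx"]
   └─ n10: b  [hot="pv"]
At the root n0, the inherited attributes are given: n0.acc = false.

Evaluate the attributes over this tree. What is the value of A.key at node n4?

1. n0.acc = false  [given at root]
2. n1.off = 0  [0]
3. n1.lab = 1  [1]
4. n2.tag = -9  [B.lab * -1 - 8]
5. n2.idx = 4  [B.lab * -2 + 6]
6. n2.acc = "xv"  ["xv"]
7. n3.hot = "mm"  [terminal]
8. n2.fin = false  [C.tag > -9]
9. n4.depth = "rn"  ["rn"]
10. n4.key = 6  [(if C.fin then B.off else B.lab) + 5]
11. n5.val = false  [terminal]
12. n6.env = "zv"  [terminal]
13. n7.val = false  [terminal]
14. n4.wid = "wu"  ["wu"]
15. n1.key = false  [C.fin == true]
16. n1.lim = 9  [B.off * -1 + 9]
17. n8.tag = 25  [B.lim * 2 + 7]
18. n8.idx = -9  [-9]
19. n8.acc = "pw"  ["pw"]
20. n9.hot = "rx"  [terminal]
21. n10.hot = "pv"  [terminal]
22. n8.fin = true  [C.tag > 24]
23. n0.depth = false  [B.key == true]

6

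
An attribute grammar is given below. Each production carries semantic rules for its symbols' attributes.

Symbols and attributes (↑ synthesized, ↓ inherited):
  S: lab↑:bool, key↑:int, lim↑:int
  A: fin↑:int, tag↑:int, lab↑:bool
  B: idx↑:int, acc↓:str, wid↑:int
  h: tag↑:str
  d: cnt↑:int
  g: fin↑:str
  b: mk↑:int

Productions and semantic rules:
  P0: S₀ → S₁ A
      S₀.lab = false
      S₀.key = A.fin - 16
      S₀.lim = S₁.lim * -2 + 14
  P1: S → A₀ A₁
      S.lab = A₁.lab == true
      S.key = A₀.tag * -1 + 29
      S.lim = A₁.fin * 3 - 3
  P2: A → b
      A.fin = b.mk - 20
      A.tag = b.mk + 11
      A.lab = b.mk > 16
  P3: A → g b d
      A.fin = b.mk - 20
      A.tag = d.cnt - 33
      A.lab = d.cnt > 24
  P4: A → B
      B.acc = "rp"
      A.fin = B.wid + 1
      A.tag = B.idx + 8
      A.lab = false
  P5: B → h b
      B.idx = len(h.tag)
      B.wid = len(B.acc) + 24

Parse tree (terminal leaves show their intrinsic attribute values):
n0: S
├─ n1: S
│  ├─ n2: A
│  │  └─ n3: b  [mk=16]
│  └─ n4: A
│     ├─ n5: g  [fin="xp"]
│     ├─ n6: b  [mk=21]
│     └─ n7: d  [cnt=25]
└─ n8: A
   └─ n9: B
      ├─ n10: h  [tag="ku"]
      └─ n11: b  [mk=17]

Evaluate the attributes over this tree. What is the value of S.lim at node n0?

14

1. n3.mk = 16  [terminal]
2. n2.fin = -4  [b.mk - 20]
3. n2.tag = 27  [b.mk + 11]
4. n2.lab = false  [b.mk > 16]
5. n5.fin = "xp"  [terminal]
6. n6.mk = 21  [terminal]
7. n7.cnt = 25  [terminal]
8. n4.fin = 1  [b.mk - 20]
9. n4.tag = -8  [d.cnt - 33]
10. n4.lab = true  [d.cnt > 24]
11. n1.lab = true  [A₁.lab == true]
12. n1.key = 2  [A₀.tag * -1 + 29]
13. n1.lim = 0  [A₁.fin * 3 - 3]
14. n9.acc = "rp"  ["rp"]
15. n10.tag = "ku"  [terminal]
16. n11.mk = 17  [terminal]
17. n9.idx = 2  [len(h.tag)]
18. n9.wid = 26  [len(B.acc) + 24]
19. n8.fin = 27  [B.wid + 1]
20. n8.tag = 10  [B.idx + 8]
21. n8.lab = false  [false]
22. n0.lab = false  [false]
23. n0.key = 11  [A.fin - 16]
24. n0.lim = 14  [S₁.lim * -2 + 14]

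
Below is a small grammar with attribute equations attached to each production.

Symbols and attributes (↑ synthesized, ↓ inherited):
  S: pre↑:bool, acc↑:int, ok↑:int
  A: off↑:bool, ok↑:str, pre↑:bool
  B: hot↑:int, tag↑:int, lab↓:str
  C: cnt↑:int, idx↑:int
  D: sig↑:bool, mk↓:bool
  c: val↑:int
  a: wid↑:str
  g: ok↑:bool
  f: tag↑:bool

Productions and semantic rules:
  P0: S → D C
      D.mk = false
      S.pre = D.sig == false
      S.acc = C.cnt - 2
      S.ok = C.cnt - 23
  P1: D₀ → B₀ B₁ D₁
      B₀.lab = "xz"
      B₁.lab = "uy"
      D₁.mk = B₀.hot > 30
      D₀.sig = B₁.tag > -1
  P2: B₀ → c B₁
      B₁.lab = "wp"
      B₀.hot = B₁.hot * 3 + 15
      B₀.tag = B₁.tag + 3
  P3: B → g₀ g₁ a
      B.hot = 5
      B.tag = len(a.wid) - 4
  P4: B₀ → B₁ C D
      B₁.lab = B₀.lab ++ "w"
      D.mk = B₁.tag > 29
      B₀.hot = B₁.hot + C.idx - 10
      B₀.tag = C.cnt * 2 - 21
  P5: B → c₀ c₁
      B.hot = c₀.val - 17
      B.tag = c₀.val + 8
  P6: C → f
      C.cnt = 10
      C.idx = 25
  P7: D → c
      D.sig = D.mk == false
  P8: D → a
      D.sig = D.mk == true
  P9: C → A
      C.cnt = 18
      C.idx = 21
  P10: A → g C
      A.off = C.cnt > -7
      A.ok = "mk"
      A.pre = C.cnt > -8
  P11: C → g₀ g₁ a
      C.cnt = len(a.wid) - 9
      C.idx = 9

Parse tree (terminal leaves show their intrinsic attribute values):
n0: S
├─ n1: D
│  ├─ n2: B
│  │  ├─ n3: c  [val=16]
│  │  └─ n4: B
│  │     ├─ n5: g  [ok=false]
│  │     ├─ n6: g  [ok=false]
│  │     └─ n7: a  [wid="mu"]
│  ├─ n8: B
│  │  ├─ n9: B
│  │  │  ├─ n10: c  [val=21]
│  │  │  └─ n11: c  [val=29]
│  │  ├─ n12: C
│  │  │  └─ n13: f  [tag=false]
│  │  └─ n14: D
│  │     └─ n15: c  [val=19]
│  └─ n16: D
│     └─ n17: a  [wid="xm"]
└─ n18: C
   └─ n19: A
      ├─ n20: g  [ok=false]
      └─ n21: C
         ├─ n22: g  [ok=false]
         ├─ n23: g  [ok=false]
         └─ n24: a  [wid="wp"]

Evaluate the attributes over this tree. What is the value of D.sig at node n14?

1. n1.mk = false  [false]
2. n2.lab = "xz"  ["xz"]
3. n3.val = 16  [terminal]
4. n4.lab = "wp"  ["wp"]
5. n5.ok = false  [terminal]
6. n6.ok = false  [terminal]
7. n7.wid = "mu"  [terminal]
8. n4.hot = 5  [5]
9. n4.tag = -2  [len(a.wid) - 4]
10. n2.hot = 30  [B₁.hot * 3 + 15]
11. n2.tag = 1  [B₁.tag + 3]
12. n8.lab = "uy"  ["uy"]
13. n9.lab = "uyw"  [B₀.lab ++ "w"]
14. n10.val = 21  [terminal]
15. n11.val = 29  [terminal]
16. n9.hot = 4  [c₀.val - 17]
17. n9.tag = 29  [c₀.val + 8]
18. n13.tag = false  [terminal]
19. n12.cnt = 10  [10]
20. n12.idx = 25  [25]
21. n14.mk = false  [B₁.tag > 29]
22. n15.val = 19  [terminal]
23. n14.sig = true  [D.mk == false]
24. n8.hot = 19  [B₁.hot + C.idx - 10]
25. n8.tag = -1  [C.cnt * 2 - 21]
26. n16.mk = false  [B₀.hot > 30]
27. n17.wid = "xm"  [terminal]
28. n16.sig = false  [D.mk == true]
29. n1.sig = false  [B₁.tag > -1]
30. n20.ok = false  [terminal]
31. n22.ok = false  [terminal]
32. n23.ok = false  [terminal]
33. n24.wid = "wp"  [terminal]
34. n21.cnt = -7  [len(a.wid) - 9]
35. n21.idx = 9  [9]
36. n19.off = false  [C.cnt > -7]
37. n19.ok = "mk"  ["mk"]
38. n19.pre = true  [C.cnt > -8]
39. n18.cnt = 18  [18]
40. n18.idx = 21  [21]
41. n0.pre = true  [D.sig == false]
42. n0.acc = 16  [C.cnt - 2]
43. n0.ok = -5  [C.cnt - 23]

true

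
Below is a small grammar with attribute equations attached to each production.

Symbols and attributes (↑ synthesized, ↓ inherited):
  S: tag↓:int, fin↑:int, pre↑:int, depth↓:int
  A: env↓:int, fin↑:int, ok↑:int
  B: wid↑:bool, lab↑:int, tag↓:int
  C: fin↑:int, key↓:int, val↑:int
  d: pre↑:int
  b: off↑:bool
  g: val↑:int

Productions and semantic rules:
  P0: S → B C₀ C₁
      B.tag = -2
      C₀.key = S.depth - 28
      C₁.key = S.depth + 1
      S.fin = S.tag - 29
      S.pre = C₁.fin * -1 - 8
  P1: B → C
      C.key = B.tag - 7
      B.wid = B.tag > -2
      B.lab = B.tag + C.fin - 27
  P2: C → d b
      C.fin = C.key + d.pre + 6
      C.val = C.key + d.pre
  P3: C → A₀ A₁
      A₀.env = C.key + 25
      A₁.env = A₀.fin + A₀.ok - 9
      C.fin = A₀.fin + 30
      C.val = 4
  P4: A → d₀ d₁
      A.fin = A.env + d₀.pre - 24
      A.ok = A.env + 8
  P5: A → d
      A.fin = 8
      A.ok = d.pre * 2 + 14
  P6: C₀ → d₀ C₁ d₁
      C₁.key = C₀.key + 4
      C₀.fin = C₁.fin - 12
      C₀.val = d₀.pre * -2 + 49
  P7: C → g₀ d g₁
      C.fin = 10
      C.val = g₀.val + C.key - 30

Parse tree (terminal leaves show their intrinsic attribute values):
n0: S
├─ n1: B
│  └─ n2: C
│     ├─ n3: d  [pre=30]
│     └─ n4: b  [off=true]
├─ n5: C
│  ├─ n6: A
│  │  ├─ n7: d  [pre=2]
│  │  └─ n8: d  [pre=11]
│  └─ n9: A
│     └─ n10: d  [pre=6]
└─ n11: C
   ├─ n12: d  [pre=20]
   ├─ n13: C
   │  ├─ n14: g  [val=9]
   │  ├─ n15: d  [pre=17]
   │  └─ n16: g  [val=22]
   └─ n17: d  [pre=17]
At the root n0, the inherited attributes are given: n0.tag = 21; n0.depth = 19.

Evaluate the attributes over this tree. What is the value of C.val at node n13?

1. n0.tag = 21  [given at root]
2. n0.depth = 19  [given at root]
3. n1.tag = -2  [-2]
4. n2.key = -9  [B.tag - 7]
5. n3.pre = 30  [terminal]
6. n4.off = true  [terminal]
7. n2.fin = 27  [C.key + d.pre + 6]
8. n2.val = 21  [C.key + d.pre]
9. n1.wid = false  [B.tag > -2]
10. n1.lab = -2  [B.tag + C.fin - 27]
11. n5.key = -9  [S.depth - 28]
12. n6.env = 16  [C.key + 25]
13. n7.pre = 2  [terminal]
14. n8.pre = 11  [terminal]
15. n6.fin = -6  [A.env + d₀.pre - 24]
16. n6.ok = 24  [A.env + 8]
17. n9.env = 9  [A₀.fin + A₀.ok - 9]
18. n10.pre = 6  [terminal]
19. n9.fin = 8  [8]
20. n9.ok = 26  [d.pre * 2 + 14]
21. n5.fin = 24  [A₀.fin + 30]
22. n5.val = 4  [4]
23. n11.key = 20  [S.depth + 1]
24. n12.pre = 20  [terminal]
25. n13.key = 24  [C₀.key + 4]
26. n14.val = 9  [terminal]
27. n15.pre = 17  [terminal]
28. n16.val = 22  [terminal]
29. n13.fin = 10  [10]
30. n13.val = 3  [g₀.val + C.key - 30]
31. n17.pre = 17  [terminal]
32. n11.fin = -2  [C₁.fin - 12]
33. n11.val = 9  [d₀.pre * -2 + 49]
34. n0.fin = -8  [S.tag - 29]
35. n0.pre = -6  [C₁.fin * -1 - 8]

3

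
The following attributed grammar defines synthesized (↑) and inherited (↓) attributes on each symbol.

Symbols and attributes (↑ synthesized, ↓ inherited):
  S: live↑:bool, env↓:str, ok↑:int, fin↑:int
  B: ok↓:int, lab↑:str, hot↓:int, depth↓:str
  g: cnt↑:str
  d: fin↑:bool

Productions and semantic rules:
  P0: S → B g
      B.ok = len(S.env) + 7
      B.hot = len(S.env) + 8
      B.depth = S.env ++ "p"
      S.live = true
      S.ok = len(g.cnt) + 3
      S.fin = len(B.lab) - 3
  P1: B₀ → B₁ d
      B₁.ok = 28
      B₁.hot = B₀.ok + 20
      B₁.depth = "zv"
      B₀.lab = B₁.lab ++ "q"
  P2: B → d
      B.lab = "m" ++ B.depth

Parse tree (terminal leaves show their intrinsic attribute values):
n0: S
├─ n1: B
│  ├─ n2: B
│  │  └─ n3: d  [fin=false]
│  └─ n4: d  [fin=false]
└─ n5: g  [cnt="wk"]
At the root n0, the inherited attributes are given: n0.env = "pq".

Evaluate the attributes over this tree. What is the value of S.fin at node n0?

1

1. n0.env = "pq"  [given at root]
2. n1.ok = 9  [len(S.env) + 7]
3. n1.hot = 10  [len(S.env) + 8]
4. n1.depth = "pqp"  [S.env ++ "p"]
5. n2.ok = 28  [28]
6. n2.hot = 29  [B₀.ok + 20]
7. n2.depth = "zv"  ["zv"]
8. n3.fin = false  [terminal]
9. n2.lab = "mzv"  ["m" ++ B.depth]
10. n4.fin = false  [terminal]
11. n1.lab = "mzvq"  [B₁.lab ++ "q"]
12. n5.cnt = "wk"  [terminal]
13. n0.live = true  [true]
14. n0.ok = 5  [len(g.cnt) + 3]
15. n0.fin = 1  [len(B.lab) - 3]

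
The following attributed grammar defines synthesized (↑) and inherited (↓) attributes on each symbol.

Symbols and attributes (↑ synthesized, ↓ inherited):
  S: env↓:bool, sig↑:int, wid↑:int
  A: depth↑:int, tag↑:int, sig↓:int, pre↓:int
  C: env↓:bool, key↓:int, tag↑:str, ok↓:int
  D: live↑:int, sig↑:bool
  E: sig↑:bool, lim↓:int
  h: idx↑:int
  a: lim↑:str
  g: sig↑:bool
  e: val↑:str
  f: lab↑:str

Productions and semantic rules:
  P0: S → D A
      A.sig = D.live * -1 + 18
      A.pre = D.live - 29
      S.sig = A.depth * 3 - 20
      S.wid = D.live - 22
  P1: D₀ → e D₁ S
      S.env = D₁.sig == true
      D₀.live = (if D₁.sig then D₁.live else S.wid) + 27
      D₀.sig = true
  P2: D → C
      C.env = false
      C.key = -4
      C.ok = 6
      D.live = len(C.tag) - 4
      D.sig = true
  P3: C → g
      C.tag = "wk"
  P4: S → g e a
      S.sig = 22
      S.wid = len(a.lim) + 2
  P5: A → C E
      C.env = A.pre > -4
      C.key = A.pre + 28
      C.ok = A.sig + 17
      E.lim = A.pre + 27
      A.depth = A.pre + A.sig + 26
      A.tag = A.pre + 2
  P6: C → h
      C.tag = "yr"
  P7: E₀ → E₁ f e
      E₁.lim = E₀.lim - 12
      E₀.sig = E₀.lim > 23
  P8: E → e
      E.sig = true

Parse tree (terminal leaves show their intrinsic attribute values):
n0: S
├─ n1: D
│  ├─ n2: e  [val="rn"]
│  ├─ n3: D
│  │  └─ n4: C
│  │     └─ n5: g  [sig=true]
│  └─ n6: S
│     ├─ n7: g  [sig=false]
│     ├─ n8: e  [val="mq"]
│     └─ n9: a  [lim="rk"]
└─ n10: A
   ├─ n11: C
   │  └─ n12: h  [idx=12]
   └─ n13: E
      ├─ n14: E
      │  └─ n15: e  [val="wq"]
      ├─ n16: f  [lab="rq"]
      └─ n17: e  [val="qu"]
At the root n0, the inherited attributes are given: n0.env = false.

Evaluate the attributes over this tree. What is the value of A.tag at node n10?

1. n0.env = false  [given at root]
2. n2.val = "rn"  [terminal]
3. n4.env = false  [false]
4. n4.key = -4  [-4]
5. n4.ok = 6  [6]
6. n5.sig = true  [terminal]
7. n4.tag = "wk"  ["wk"]
8. n3.live = -2  [len(C.tag) - 4]
9. n3.sig = true  [true]
10. n6.env = true  [D₁.sig == true]
11. n7.sig = false  [terminal]
12. n8.val = "mq"  [terminal]
13. n9.lim = "rk"  [terminal]
14. n6.sig = 22  [22]
15. n6.wid = 4  [len(a.lim) + 2]
16. n1.live = 25  [(if D₁.sig then D₁.live else S.wid) + 27]
17. n1.sig = true  [true]
18. n10.sig = -7  [D.live * -1 + 18]
19. n10.pre = -4  [D.live - 29]
20. n11.env = false  [A.pre > -4]
21. n11.key = 24  [A.pre + 28]
22. n11.ok = 10  [A.sig + 17]
23. n12.idx = 12  [terminal]
24. n11.tag = "yr"  ["yr"]
25. n13.lim = 23  [A.pre + 27]
26. n14.lim = 11  [E₀.lim - 12]
27. n15.val = "wq"  [terminal]
28. n14.sig = true  [true]
29. n16.lab = "rq"  [terminal]
30. n17.val = "qu"  [terminal]
31. n13.sig = false  [E₀.lim > 23]
32. n10.depth = 15  [A.pre + A.sig + 26]
33. n10.tag = -2  [A.pre + 2]
34. n0.sig = 25  [A.depth * 3 - 20]
35. n0.wid = 3  [D.live - 22]

-2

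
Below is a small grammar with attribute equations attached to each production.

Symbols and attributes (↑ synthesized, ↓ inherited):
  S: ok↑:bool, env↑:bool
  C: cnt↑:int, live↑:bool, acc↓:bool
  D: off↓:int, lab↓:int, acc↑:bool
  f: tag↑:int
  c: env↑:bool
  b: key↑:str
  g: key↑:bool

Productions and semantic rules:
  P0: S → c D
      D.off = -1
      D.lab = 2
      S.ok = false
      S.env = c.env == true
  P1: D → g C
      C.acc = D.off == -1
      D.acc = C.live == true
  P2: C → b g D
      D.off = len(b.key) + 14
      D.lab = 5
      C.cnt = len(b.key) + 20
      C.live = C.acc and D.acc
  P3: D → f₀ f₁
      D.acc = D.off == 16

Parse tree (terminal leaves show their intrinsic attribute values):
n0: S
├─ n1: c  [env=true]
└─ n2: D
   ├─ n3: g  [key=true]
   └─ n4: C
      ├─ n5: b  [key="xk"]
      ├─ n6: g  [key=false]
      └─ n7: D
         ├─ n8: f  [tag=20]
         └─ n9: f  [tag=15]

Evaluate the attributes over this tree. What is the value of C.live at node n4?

1. n1.env = true  [terminal]
2. n2.off = -1  [-1]
3. n2.lab = 2  [2]
4. n3.key = true  [terminal]
5. n4.acc = true  [D.off == -1]
6. n5.key = "xk"  [terminal]
7. n6.key = false  [terminal]
8. n7.off = 16  [len(b.key) + 14]
9. n7.lab = 5  [5]
10. n8.tag = 20  [terminal]
11. n9.tag = 15  [terminal]
12. n7.acc = true  [D.off == 16]
13. n4.cnt = 22  [len(b.key) + 20]
14. n4.live = true  [C.acc and D.acc]
15. n2.acc = true  [C.live == true]
16. n0.ok = false  [false]
17. n0.env = true  [c.env == true]

true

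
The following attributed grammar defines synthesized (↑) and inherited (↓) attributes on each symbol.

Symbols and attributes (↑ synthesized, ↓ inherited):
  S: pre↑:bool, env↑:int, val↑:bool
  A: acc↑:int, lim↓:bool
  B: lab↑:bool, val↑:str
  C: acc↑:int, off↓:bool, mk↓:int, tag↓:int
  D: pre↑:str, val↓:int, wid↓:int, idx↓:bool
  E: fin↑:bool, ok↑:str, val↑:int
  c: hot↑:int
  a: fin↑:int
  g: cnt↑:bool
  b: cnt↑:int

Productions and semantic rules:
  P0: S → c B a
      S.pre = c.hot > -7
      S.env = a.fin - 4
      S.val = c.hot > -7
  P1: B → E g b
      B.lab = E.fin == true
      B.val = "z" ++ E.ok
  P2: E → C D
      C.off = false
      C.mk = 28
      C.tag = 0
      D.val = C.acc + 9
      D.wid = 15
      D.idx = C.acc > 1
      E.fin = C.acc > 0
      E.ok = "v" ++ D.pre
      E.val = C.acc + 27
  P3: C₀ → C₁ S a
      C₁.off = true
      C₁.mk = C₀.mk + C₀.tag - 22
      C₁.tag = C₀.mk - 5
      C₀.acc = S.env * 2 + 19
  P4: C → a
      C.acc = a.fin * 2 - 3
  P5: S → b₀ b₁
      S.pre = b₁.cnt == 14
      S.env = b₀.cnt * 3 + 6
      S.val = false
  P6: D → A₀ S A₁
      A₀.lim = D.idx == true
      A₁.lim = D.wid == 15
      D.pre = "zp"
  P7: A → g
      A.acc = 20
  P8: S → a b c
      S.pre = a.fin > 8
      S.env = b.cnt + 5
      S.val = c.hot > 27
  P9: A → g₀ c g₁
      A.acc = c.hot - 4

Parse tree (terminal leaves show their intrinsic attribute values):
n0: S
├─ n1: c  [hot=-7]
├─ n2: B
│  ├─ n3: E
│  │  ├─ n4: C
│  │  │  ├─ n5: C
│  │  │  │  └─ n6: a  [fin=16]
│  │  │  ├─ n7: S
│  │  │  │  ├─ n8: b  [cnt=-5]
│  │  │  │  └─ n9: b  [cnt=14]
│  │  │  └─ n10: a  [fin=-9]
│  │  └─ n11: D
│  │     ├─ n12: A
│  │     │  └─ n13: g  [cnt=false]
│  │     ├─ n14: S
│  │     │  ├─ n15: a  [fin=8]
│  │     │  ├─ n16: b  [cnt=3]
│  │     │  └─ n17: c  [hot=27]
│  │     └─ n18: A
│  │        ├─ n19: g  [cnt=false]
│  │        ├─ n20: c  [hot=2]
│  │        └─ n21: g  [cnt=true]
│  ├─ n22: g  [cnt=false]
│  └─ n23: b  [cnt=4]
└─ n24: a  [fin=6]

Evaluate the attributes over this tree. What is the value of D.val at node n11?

10

1. n1.hot = -7  [terminal]
2. n4.off = false  [false]
3. n4.mk = 28  [28]
4. n4.tag = 0  [0]
5. n5.off = true  [true]
6. n5.mk = 6  [C₀.mk + C₀.tag - 22]
7. n5.tag = 23  [C₀.mk - 5]
8. n6.fin = 16  [terminal]
9. n5.acc = 29  [a.fin * 2 - 3]
10. n8.cnt = -5  [terminal]
11. n9.cnt = 14  [terminal]
12. n7.pre = true  [b₁.cnt == 14]
13. n7.env = -9  [b₀.cnt * 3 + 6]
14. n7.val = false  [false]
15. n10.fin = -9  [terminal]
16. n4.acc = 1  [S.env * 2 + 19]
17. n11.val = 10  [C.acc + 9]
18. n11.wid = 15  [15]
19. n11.idx = false  [C.acc > 1]
20. n12.lim = false  [D.idx == true]
21. n13.cnt = false  [terminal]
22. n12.acc = 20  [20]
23. n15.fin = 8  [terminal]
24. n16.cnt = 3  [terminal]
25. n17.hot = 27  [terminal]
26. n14.pre = false  [a.fin > 8]
27. n14.env = 8  [b.cnt + 5]
28. n14.val = false  [c.hot > 27]
29. n18.lim = true  [D.wid == 15]
30. n19.cnt = false  [terminal]
31. n20.hot = 2  [terminal]
32. n21.cnt = true  [terminal]
33. n18.acc = -2  [c.hot - 4]
34. n11.pre = "zp"  ["zp"]
35. n3.fin = true  [C.acc > 0]
36. n3.ok = "vzp"  ["v" ++ D.pre]
37. n3.val = 28  [C.acc + 27]
38. n22.cnt = false  [terminal]
39. n23.cnt = 4  [terminal]
40. n2.lab = true  [E.fin == true]
41. n2.val = "zvzp"  ["z" ++ E.ok]
42. n24.fin = 6  [terminal]
43. n0.pre = false  [c.hot > -7]
44. n0.env = 2  [a.fin - 4]
45. n0.val = false  [c.hot > -7]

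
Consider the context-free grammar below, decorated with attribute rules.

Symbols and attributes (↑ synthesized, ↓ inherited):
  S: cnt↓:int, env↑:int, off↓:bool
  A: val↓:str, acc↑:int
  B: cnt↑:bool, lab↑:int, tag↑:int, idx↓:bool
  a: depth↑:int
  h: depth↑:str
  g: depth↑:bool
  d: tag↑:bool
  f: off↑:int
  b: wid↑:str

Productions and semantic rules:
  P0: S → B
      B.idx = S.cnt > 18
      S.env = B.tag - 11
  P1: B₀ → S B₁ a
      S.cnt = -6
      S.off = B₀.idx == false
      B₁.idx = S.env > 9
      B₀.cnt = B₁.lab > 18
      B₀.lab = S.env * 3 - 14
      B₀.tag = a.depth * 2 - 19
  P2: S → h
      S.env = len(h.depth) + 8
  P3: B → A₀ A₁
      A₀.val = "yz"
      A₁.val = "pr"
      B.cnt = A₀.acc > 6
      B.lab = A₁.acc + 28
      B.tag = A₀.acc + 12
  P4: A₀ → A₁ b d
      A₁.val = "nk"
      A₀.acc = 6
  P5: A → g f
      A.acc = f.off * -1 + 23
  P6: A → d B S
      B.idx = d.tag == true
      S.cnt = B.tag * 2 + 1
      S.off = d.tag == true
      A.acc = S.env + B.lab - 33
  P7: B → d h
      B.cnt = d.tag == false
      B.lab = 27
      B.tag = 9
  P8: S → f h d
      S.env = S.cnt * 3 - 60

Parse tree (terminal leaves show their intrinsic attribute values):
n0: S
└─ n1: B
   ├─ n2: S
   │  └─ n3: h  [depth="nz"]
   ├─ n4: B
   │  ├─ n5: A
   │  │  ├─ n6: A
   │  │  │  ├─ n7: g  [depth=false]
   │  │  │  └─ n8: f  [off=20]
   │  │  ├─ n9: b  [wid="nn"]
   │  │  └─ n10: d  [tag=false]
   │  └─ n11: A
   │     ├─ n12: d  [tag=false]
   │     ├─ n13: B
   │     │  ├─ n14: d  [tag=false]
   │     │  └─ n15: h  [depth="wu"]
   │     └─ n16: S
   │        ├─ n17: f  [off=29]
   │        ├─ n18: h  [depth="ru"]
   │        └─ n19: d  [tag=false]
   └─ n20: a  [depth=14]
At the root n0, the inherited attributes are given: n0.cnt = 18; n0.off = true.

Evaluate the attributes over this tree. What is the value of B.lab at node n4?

1. n0.cnt = 18  [given at root]
2. n0.off = true  [given at root]
3. n1.idx = false  [S.cnt > 18]
4. n2.cnt = -6  [-6]
5. n2.off = true  [B₀.idx == false]
6. n3.depth = "nz"  [terminal]
7. n2.env = 10  [len(h.depth) + 8]
8. n4.idx = true  [S.env > 9]
9. n5.val = "yz"  ["yz"]
10. n6.val = "nk"  ["nk"]
11. n7.depth = false  [terminal]
12. n8.off = 20  [terminal]
13. n6.acc = 3  [f.off * -1 + 23]
14. n9.wid = "nn"  [terminal]
15. n10.tag = false  [terminal]
16. n5.acc = 6  [6]
17. n11.val = "pr"  ["pr"]
18. n12.tag = false  [terminal]
19. n13.idx = false  [d.tag == true]
20. n14.tag = false  [terminal]
21. n15.depth = "wu"  [terminal]
22. n13.cnt = true  [d.tag == false]
23. n13.lab = 27  [27]
24. n13.tag = 9  [9]
25. n16.cnt = 19  [B.tag * 2 + 1]
26. n16.off = false  [d.tag == true]
27. n17.off = 29  [terminal]
28. n18.depth = "ru"  [terminal]
29. n19.tag = false  [terminal]
30. n16.env = -3  [S.cnt * 3 - 60]
31. n11.acc = -9  [S.env + B.lab - 33]
32. n4.cnt = false  [A₀.acc > 6]
33. n4.lab = 19  [A₁.acc + 28]
34. n4.tag = 18  [A₀.acc + 12]
35. n20.depth = 14  [terminal]
36. n1.cnt = true  [B₁.lab > 18]
37. n1.lab = 16  [S.env * 3 - 14]
38. n1.tag = 9  [a.depth * 2 - 19]
39. n0.env = -2  [B.tag - 11]

19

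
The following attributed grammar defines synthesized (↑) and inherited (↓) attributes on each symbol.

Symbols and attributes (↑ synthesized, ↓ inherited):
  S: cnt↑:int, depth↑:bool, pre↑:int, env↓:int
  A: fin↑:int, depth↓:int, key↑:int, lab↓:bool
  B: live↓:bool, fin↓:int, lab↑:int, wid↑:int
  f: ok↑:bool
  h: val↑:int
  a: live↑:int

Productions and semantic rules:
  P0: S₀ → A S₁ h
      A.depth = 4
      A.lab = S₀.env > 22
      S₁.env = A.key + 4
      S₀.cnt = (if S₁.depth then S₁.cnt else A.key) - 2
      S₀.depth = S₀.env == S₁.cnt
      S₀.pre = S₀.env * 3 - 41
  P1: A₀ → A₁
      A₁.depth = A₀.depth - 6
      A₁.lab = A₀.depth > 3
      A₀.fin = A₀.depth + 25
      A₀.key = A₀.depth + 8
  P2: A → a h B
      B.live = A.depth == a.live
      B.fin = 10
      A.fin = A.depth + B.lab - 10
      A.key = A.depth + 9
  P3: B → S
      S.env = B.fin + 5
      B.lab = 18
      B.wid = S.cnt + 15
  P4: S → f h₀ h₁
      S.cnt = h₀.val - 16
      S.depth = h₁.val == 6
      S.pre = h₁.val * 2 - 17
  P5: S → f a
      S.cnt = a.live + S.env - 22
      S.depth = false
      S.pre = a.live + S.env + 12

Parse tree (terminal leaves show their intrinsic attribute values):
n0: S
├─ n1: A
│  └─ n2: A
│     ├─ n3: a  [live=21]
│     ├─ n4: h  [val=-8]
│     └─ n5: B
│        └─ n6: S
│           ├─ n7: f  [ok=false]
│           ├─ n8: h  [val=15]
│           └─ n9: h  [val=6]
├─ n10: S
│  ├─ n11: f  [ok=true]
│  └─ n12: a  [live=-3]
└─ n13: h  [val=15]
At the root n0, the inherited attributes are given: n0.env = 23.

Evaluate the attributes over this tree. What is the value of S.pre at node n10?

1. n0.env = 23  [given at root]
2. n1.depth = 4  [4]
3. n1.lab = true  [S₀.env > 22]
4. n2.depth = -2  [A₀.depth - 6]
5. n2.lab = true  [A₀.depth > 3]
6. n3.live = 21  [terminal]
7. n4.val = -8  [terminal]
8. n5.live = false  [A.depth == a.live]
9. n5.fin = 10  [10]
10. n6.env = 15  [B.fin + 5]
11. n7.ok = false  [terminal]
12. n8.val = 15  [terminal]
13. n9.val = 6  [terminal]
14. n6.cnt = -1  [h₀.val - 16]
15. n6.depth = true  [h₁.val == 6]
16. n6.pre = -5  [h₁.val * 2 - 17]
17. n5.lab = 18  [18]
18. n5.wid = 14  [S.cnt + 15]
19. n2.fin = 6  [A.depth + B.lab - 10]
20. n2.key = 7  [A.depth + 9]
21. n1.fin = 29  [A₀.depth + 25]
22. n1.key = 12  [A₀.depth + 8]
23. n10.env = 16  [A.key + 4]
24. n11.ok = true  [terminal]
25. n12.live = -3  [terminal]
26. n10.cnt = -9  [a.live + S.env - 22]
27. n10.depth = false  [false]
28. n10.pre = 25  [a.live + S.env + 12]
29. n13.val = 15  [terminal]
30. n0.cnt = 10  [(if S₁.depth then S₁.cnt else A.key) - 2]
31. n0.depth = false  [S₀.env == S₁.cnt]
32. n0.pre = 28  [S₀.env * 3 - 41]

25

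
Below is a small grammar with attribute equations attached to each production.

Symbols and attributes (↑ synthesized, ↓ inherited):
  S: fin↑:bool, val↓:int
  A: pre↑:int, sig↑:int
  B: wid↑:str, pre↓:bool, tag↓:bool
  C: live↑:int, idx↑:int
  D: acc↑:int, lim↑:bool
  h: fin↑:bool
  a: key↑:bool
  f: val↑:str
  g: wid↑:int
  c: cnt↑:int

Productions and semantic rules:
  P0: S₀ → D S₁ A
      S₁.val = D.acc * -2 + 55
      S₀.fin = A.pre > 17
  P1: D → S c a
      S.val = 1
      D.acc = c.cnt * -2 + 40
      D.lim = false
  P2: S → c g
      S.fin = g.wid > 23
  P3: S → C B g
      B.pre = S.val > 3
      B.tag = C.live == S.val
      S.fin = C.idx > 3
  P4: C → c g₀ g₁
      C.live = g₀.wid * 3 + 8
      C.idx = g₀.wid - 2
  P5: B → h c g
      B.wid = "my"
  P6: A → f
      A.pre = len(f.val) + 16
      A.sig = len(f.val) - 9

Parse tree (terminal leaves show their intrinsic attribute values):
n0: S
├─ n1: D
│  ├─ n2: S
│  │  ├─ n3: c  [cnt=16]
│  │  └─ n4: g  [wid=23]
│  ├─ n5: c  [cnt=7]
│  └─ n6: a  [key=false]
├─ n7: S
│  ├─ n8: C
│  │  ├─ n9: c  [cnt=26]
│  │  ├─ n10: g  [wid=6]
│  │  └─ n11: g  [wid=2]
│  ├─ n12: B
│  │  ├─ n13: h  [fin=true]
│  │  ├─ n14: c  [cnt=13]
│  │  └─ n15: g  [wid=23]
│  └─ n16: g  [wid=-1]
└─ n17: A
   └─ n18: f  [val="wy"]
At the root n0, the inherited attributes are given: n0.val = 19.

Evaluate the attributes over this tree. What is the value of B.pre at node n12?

false

1. n0.val = 19  [given at root]
2. n2.val = 1  [1]
3. n3.cnt = 16  [terminal]
4. n4.wid = 23  [terminal]
5. n2.fin = false  [g.wid > 23]
6. n5.cnt = 7  [terminal]
7. n6.key = false  [terminal]
8. n1.acc = 26  [c.cnt * -2 + 40]
9. n1.lim = false  [false]
10. n7.val = 3  [D.acc * -2 + 55]
11. n9.cnt = 26  [terminal]
12. n10.wid = 6  [terminal]
13. n11.wid = 2  [terminal]
14. n8.live = 26  [g₀.wid * 3 + 8]
15. n8.idx = 4  [g₀.wid - 2]
16. n12.pre = false  [S.val > 3]
17. n12.tag = false  [C.live == S.val]
18. n13.fin = true  [terminal]
19. n14.cnt = 13  [terminal]
20. n15.wid = 23  [terminal]
21. n12.wid = "my"  ["my"]
22. n16.wid = -1  [terminal]
23. n7.fin = true  [C.idx > 3]
24. n18.val = "wy"  [terminal]
25. n17.pre = 18  [len(f.val) + 16]
26. n17.sig = -7  [len(f.val) - 9]
27. n0.fin = true  [A.pre > 17]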